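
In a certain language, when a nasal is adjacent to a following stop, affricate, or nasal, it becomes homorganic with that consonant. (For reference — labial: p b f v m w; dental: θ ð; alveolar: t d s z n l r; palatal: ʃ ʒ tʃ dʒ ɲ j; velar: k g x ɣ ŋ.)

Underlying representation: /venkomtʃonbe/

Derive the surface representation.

/n/ before /k/ (velar) → [ŋ]
/m/ before /tʃ/ (palatal) → [ɲ]
/n/ before /b/ (labial) → [m]

[veŋkoɲtʃombe]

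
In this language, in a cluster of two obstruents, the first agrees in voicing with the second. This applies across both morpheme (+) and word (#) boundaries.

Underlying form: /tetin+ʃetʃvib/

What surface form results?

/tʃ/ before /v/ (voiced) → [dʒ]

[tetin+ʃedʒvib]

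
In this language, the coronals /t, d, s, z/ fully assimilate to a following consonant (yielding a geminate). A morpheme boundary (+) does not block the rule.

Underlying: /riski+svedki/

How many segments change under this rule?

/s/ before /k/ → [k] (total assimilation)
/s/ before /v/ → [v] (total assimilation)
/d/ before /k/ → [k] (total assimilation)
3 segments change.

3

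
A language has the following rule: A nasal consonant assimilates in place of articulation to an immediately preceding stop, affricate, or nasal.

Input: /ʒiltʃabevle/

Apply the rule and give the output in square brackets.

no segment meets the rule's conditions; no change.

[ʒiltʃabevle]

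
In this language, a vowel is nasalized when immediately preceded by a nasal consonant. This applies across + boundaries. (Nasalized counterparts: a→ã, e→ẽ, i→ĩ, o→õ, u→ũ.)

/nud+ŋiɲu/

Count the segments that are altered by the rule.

3

/u/ after nasal /n/ → [ũ]
/i/ after nasal /ŋ/ → [ĩ]
/u/ after nasal /ɲ/ → [ũ]
3 segments change.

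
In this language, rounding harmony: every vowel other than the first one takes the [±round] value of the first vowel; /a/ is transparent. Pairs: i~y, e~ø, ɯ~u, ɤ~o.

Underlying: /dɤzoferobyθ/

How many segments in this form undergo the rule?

/o/ harmonizes with /ɤ/ ([-round]) → [ɤ]
/o/ harmonizes with /ɤ/ ([-round]) → [ɤ]
/y/ harmonizes with /ɤ/ ([-round]) → [i]
3 segments change.

3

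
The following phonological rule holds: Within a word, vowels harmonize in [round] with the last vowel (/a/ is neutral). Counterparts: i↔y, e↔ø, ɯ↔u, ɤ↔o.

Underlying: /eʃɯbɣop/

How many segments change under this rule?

/e/ harmonizes with /o/ ([+round]) → [ø]
/ɯ/ harmonizes with /o/ ([+round]) → [u]
2 segments change.

2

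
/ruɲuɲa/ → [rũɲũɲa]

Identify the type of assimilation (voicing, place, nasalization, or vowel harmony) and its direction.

/u/→[ũ] /u/→[ũ].
Each target copies a feature from the following segment, so the direction is regressive.

nasalization, regressive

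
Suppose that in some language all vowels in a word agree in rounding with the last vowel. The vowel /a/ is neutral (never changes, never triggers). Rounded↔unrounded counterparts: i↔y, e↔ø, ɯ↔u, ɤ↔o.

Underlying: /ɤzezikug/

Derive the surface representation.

[ozøzykug]

/ɤ/ harmonizes with /u/ ([+round]) → [o]
/e/ harmonizes with /u/ ([+round]) → [ø]
/i/ harmonizes with /u/ ([+round]) → [y]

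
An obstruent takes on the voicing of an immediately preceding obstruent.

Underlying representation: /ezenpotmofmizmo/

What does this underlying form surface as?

no segment meets the rule's conditions; no change.

[ezenpotmofmizmo]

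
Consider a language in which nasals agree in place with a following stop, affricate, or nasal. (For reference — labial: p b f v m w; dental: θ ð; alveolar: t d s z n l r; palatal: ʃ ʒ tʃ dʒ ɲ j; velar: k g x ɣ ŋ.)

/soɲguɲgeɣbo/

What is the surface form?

/ɲ/ before /g/ (velar) → [ŋ]
/ɲ/ before /g/ (velar) → [ŋ]

[soŋguŋgeɣbo]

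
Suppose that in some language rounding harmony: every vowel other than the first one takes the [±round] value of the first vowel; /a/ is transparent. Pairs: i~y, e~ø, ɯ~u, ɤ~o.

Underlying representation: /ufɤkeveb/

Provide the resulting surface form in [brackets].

[ufokøvøb]

/ɤ/ harmonizes with /u/ ([+round]) → [o]
/e/ harmonizes with /u/ ([+round]) → [ø]
/e/ harmonizes with /u/ ([+round]) → [ø]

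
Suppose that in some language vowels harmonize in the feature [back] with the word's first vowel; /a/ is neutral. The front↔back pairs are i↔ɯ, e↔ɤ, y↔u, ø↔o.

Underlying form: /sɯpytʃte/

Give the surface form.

[sɯputʃtɤ]

/y/ harmonizes with /ɯ/ ([+back]) → [u]
/e/ harmonizes with /ɯ/ ([+back]) → [ɤ]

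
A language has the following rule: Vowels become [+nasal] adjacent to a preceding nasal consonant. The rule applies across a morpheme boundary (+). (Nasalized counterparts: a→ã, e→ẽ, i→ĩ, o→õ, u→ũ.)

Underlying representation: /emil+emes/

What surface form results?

[emĩl+emẽs]

/i/ after nasal /m/ → [ĩ]
/e/ after nasal /m/ → [ẽ]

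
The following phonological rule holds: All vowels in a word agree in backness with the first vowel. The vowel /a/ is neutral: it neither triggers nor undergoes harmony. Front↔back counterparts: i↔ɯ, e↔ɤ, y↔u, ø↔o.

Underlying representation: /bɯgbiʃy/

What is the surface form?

/i/ harmonizes with /ɯ/ ([+back]) → [ɯ]
/y/ harmonizes with /ɯ/ ([+back]) → [u]

[bɯgbɯʃu]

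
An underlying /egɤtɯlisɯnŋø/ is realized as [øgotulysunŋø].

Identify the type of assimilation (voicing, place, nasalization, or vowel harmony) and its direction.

/e/→[ø] /ɤ/→[o] /ɯ/→[u] /i/→[y] /ɯ/→[u].
Vowels agree with the last vowel, so the harmony is regressive.

vowel harmony, regressive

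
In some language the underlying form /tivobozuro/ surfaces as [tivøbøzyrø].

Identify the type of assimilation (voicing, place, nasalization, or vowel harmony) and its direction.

/o/→[ø] /o/→[ø] /u/→[y] /o/→[ø].
Vowels agree with the first vowel, so the harmony is progressive.

vowel harmony, progressive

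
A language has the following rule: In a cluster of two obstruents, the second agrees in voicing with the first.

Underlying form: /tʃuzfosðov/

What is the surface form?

/f/ after /z/ (voiced) → [v]
/ð/ after /s/ (voiceless) → [θ]

[tʃuzvosθov]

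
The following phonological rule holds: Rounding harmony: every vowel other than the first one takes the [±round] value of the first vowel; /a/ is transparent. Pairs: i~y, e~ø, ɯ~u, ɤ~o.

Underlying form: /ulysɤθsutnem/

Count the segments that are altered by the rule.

2

/ɤ/ harmonizes with /u/ ([+round]) → [o]
/e/ harmonizes with /u/ ([+round]) → [ø]
2 segments change.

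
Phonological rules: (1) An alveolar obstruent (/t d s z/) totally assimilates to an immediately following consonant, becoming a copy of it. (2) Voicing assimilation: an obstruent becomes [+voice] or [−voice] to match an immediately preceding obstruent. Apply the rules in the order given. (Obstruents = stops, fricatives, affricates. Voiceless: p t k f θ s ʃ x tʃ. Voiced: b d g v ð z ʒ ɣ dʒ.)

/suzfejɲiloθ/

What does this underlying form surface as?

Rule 1: /z/ before /f/ → [f] (total assimilation)
After rule 1: suffejɲiloθ
Rule 2: no segment meets the rule's conditions; no change.

[suffejɲiloθ]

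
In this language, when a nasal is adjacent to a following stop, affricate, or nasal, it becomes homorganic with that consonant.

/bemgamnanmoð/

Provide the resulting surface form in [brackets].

[beŋgannammoð]

/m/ before /g/ (velar) → [ŋ]
/m/ before /n/ (alveolar) → [n]
/n/ before /m/ (labial) → [m]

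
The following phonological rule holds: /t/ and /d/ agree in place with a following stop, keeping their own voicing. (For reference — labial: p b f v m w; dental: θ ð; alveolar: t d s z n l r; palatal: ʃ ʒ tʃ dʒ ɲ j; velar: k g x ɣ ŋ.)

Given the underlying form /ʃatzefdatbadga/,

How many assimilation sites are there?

/t/ before /b/ (labial) → [p]
/d/ before /g/ (velar) → [g]
2 segments change.

2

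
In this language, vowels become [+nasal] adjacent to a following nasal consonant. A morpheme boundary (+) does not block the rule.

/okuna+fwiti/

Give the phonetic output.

[okũna+fwiti]

/u/ before nasal /n/ → [ũ]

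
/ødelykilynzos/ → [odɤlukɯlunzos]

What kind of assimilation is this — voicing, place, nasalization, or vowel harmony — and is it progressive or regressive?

vowel harmony, regressive

/ø/→[o] /e/→[ɤ] /y/→[u] /i/→[ɯ] /y/→[u].
Vowels agree with the last vowel, so the harmony is regressive.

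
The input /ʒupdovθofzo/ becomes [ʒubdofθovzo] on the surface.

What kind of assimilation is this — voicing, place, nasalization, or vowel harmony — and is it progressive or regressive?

/p/→[b] /v/→[f] /f/→[v].
Each target copies a feature from the following segment, so the direction is regressive.

voicing assimilation, regressive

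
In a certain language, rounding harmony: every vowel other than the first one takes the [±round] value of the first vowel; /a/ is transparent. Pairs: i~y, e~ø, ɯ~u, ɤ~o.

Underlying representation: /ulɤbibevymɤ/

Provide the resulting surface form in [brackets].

/ɤ/ harmonizes with /u/ ([+round]) → [o]
/i/ harmonizes with /u/ ([+round]) → [y]
/e/ harmonizes with /u/ ([+round]) → [ø]
/ɤ/ harmonizes with /u/ ([+round]) → [o]

[ulobybøvymo]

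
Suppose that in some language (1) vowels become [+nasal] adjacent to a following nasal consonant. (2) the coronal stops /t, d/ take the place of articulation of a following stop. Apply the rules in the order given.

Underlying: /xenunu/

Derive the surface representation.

[xẽnũnu]

Rule 1: /e/ before nasal /n/ → [ẽ]
Rule 1: /u/ before nasal /n/ → [ũ]
After rule 1: xẽnũnu
Rule 2: no segment meets the rule's conditions; no change.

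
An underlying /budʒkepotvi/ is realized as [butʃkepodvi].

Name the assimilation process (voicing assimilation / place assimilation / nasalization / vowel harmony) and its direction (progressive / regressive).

voicing assimilation, regressive

/dʒ/→[tʃ] /t/→[d].
Each target copies a feature from the following segment, so the direction is regressive.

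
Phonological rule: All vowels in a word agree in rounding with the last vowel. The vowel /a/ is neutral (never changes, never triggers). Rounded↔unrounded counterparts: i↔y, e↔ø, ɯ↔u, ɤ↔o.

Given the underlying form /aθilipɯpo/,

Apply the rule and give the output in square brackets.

[aθylypupo]

/i/ harmonizes with /o/ ([+round]) → [y]
/i/ harmonizes with /o/ ([+round]) → [y]
/ɯ/ harmonizes with /o/ ([+round]) → [u]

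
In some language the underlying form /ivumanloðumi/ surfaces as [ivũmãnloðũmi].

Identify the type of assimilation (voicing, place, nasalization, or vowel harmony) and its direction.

/u/→[ũ] /a/→[ã] /u/→[ũ].
Each target copies a feature from the following segment, so the direction is regressive.

nasalization, regressive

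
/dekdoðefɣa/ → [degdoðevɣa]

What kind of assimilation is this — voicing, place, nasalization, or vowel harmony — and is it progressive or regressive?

/k/→[g] /f/→[v].
Each target copies a feature from the following segment, so the direction is regressive.

voicing assimilation, regressive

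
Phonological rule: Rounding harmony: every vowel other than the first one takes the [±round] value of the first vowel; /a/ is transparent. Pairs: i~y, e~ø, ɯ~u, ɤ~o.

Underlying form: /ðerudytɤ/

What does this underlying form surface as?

[ðerɯditɤ]

/u/ harmonizes with /e/ ([-round]) → [ɯ]
/y/ harmonizes with /e/ ([-round]) → [i]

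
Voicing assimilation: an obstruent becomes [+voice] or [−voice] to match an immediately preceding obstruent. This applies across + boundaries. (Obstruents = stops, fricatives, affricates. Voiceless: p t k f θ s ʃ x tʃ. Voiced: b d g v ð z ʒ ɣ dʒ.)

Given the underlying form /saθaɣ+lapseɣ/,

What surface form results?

no segment meets the rule's conditions; no change.

[saθaɣ+lapseɣ]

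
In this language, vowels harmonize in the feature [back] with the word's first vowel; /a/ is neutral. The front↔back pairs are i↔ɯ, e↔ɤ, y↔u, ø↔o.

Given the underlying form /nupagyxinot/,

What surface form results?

[nupaguxɯnot]

/y/ harmonizes with /u/ ([+back]) → [u]
/i/ harmonizes with /u/ ([+back]) → [ɯ]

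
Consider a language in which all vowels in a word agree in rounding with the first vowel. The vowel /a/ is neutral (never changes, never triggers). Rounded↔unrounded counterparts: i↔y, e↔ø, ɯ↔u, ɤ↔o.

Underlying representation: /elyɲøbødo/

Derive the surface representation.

/y/ harmonizes with /e/ ([-round]) → [i]
/ø/ harmonizes with /e/ ([-round]) → [e]
/ø/ harmonizes with /e/ ([-round]) → [e]
/o/ harmonizes with /e/ ([-round]) → [ɤ]

[eliɲebedɤ]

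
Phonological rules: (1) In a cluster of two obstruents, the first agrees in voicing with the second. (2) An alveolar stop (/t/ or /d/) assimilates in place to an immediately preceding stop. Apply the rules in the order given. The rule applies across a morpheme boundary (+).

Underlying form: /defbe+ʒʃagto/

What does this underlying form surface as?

[devbe+ʃʃakko]

Rule 1: /f/ before /b/ (voiced) → [v]
Rule 1: /ʒ/ before /ʃ/ (voiceless) → [ʃ]
Rule 1: /g/ before /t/ (voiceless) → [k]
After rule 1: devbe+ʃʃakto
Rule 2: /t/ after /k/ (velar) → [k]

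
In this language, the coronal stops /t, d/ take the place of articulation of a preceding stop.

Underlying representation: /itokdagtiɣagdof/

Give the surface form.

[itokgagkiɣaggof]

/d/ after /k/ (velar) → [g]
/t/ after /g/ (velar) → [k]
/d/ after /g/ (velar) → [g]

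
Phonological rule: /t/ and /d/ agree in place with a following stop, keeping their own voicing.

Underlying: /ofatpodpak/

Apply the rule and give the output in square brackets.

[ofappobpak]

/t/ before /p/ (labial) → [p]
/d/ before /p/ (labial) → [b]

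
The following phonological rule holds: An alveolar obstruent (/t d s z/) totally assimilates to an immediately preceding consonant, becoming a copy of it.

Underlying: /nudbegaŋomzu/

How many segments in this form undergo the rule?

/z/ after /m/ → [m] (total assimilation)
1 segment changes.

1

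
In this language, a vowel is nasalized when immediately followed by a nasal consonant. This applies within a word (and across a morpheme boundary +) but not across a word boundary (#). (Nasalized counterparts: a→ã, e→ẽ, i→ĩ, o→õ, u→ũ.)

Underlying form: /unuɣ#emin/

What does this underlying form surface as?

/u/ before nasal /n/ → [ũ]
/e/ before nasal /m/ → [ẽ]
/i/ before nasal /n/ → [ĩ]

[ũnuɣ#ẽmĩn]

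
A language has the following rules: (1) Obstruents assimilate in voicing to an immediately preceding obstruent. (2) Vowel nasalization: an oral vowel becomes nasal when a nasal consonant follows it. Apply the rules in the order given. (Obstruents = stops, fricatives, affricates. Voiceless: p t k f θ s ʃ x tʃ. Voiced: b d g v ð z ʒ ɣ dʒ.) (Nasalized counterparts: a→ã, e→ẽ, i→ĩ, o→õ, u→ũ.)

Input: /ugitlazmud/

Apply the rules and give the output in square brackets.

Rule 1: no segment meets the rule's conditions; no change.
After rule 1: ugitlazmud
Rule 2: no segment meets the rule's conditions; no change.

[ugitlazmud]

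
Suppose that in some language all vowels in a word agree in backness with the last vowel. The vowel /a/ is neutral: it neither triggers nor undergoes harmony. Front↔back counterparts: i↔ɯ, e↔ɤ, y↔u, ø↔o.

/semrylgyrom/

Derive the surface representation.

/e/ harmonizes with /o/ ([+back]) → [ɤ]
/y/ harmonizes with /o/ ([+back]) → [u]
/y/ harmonizes with /o/ ([+back]) → [u]

[sɤmrulgurom]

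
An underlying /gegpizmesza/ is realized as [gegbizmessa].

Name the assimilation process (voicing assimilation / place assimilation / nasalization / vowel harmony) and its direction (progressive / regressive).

voicing assimilation, progressive

/p/→[b] /z/→[s].
Each target copies a feature from the preceding segment, so the direction is progressive.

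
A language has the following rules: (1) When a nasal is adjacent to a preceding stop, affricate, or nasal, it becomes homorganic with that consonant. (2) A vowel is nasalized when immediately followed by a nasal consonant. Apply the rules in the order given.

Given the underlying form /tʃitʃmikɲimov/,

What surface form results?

[tʃitʃɲikŋĩmov]

Rule 1: /m/ after /tʃ/ (palatal) → [ɲ]
Rule 1: /ɲ/ after /k/ (velar) → [ŋ]
After rule 1: tʃitʃɲikŋimov
Rule 2: /i/ before nasal /m/ → [ĩ]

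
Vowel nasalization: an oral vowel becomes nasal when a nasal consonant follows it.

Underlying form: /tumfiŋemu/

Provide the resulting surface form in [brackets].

/u/ before nasal /m/ → [ũ]
/i/ before nasal /ŋ/ → [ĩ]
/e/ before nasal /m/ → [ẽ]

[tũmfĩŋẽmu]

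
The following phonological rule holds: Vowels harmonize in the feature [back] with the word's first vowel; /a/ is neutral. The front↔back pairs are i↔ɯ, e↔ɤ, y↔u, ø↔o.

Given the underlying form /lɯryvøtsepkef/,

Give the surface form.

/y/ harmonizes with /ɯ/ ([+back]) → [u]
/ø/ harmonizes with /ɯ/ ([+back]) → [o]
/e/ harmonizes with /ɯ/ ([+back]) → [ɤ]
/e/ harmonizes with /ɯ/ ([+back]) → [ɤ]

[lɯruvotsɤpkɤf]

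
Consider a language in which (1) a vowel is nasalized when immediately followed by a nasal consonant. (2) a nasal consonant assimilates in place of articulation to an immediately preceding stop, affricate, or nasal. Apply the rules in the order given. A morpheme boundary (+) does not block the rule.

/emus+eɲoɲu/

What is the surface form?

Rule 1: /e/ before nasal /m/ → [ẽ]
Rule 1: /e/ before nasal /ɲ/ → [ẽ]
Rule 1: /o/ before nasal /ɲ/ → [õ]
After rule 1: ẽmus+ẽɲõɲu
Rule 2: no segment meets the rule's conditions; no change.

[ẽmus+ẽɲõɲu]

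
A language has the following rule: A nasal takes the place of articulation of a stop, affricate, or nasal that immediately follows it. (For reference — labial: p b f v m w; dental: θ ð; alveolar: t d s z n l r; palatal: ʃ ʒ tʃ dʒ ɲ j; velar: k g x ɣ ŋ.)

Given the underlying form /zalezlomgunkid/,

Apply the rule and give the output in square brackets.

/m/ before /g/ (velar) → [ŋ]
/n/ before /k/ (velar) → [ŋ]

[zalezloŋguŋkid]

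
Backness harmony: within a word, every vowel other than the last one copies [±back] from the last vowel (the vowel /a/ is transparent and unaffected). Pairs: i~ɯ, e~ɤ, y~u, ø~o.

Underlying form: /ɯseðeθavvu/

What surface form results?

[ɯsɤðɤθavvu]

/e/ harmonizes with /u/ ([+back]) → [ɤ]
/e/ harmonizes with /u/ ([+back]) → [ɤ]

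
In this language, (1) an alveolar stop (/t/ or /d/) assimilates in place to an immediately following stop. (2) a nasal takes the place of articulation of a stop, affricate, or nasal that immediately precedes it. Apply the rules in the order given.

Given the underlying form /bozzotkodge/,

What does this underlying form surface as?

Rule 1: /t/ before /k/ (velar) → [k]
Rule 1: /d/ before /g/ (velar) → [g]
After rule 1: bozzokkogge
Rule 2: no segment meets the rule's conditions; no change.

[bozzokkogge]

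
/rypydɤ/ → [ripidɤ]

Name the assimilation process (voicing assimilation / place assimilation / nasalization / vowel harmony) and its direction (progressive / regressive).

vowel harmony, regressive

/y/→[i] /y/→[i].
Vowels agree with the last vowel, so the harmony is regressive.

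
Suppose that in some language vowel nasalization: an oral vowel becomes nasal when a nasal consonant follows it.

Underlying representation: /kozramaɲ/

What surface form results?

/a/ before nasal /m/ → [ã]
/a/ before nasal /ɲ/ → [ã]

[kozrãmãɲ]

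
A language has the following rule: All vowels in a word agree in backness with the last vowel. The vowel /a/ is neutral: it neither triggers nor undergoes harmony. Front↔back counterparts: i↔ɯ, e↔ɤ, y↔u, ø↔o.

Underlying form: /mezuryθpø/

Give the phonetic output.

/u/ harmonizes with /ø/ ([-back]) → [y]

[mezyryθpø]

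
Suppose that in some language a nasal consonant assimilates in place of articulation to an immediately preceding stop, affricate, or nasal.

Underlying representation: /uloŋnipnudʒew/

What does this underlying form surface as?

[uloŋŋipmudʒew]

/n/ after /ŋ/ (velar) → [ŋ]
/n/ after /p/ (labial) → [m]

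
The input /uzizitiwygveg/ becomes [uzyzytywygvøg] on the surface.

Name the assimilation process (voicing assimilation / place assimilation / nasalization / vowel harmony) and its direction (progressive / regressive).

vowel harmony, progressive

/i/→[y] /i/→[y] /i/→[y] /e/→[ø].
Vowels agree with the first vowel, so the harmony is progressive.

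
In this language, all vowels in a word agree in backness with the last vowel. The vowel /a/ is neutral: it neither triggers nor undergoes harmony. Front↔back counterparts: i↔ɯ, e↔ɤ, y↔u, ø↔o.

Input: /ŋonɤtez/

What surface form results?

[ŋønetez]

/o/ harmonizes with /e/ ([-back]) → [ø]
/ɤ/ harmonizes with /e/ ([-back]) → [e]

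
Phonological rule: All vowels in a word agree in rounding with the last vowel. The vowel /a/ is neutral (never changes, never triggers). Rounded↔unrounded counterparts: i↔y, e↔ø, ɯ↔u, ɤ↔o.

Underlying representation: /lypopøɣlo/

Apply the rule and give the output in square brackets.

[lypopøɣlo]

no segment meets the rule's conditions; no change.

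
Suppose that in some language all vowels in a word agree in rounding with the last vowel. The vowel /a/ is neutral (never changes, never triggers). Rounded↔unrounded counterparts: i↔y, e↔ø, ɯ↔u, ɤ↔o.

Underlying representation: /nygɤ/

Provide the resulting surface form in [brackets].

[nigɤ]

/y/ harmonizes with /ɤ/ ([-round]) → [i]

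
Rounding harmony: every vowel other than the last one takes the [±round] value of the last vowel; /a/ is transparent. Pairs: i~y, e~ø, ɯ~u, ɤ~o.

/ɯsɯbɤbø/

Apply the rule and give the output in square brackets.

/ɯ/ harmonizes with /ø/ ([+round]) → [u]
/ɯ/ harmonizes with /ø/ ([+round]) → [u]
/ɤ/ harmonizes with /ø/ ([+round]) → [o]

[usubobø]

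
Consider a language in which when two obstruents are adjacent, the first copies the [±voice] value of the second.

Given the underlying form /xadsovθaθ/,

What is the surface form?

[xatsofθaθ]

/d/ before /s/ (voiceless) → [t]
/v/ before /θ/ (voiceless) → [f]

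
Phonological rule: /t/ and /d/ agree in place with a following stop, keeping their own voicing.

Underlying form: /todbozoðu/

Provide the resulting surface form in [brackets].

[tobbozoðu]

/d/ before /b/ (labial) → [b]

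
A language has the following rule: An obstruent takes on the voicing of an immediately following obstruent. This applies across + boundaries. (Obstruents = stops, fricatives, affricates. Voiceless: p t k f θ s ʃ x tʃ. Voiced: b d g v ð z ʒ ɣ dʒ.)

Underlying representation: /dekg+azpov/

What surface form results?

/k/ before /g/ (voiced) → [g]
/z/ before /p/ (voiceless) → [s]

[degg+aspov]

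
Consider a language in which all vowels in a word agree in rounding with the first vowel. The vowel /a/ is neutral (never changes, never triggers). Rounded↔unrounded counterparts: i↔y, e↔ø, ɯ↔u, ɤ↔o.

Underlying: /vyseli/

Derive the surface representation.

[vysøly]

/e/ harmonizes with /y/ ([+round]) → [ø]
/i/ harmonizes with /y/ ([+round]) → [y]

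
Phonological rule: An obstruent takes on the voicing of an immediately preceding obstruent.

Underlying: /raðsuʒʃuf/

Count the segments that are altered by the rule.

2

/s/ after /ð/ (voiced) → [z]
/ʃ/ after /ʒ/ (voiced) → [ʒ]
2 segments change.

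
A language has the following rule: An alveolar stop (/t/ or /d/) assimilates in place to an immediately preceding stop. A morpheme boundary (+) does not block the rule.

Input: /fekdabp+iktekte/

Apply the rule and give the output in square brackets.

/d/ after /k/ (velar) → [g]
/t/ after /k/ (velar) → [k]
/t/ after /k/ (velar) → [k]

[fekgabp+ikkekke]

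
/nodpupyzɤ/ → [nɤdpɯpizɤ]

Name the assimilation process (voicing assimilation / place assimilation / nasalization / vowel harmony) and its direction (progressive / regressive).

/o/→[ɤ] /u/→[ɯ] /y/→[i].
Vowels agree with the last vowel, so the harmony is regressive.

vowel harmony, regressive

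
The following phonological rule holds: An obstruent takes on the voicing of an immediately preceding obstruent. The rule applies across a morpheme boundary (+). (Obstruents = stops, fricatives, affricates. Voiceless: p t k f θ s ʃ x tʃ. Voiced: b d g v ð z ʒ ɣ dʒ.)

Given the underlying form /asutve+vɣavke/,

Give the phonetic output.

[asutfe+vɣavge]

/v/ after /t/ (voiceless) → [f]
/k/ after /v/ (voiced) → [g]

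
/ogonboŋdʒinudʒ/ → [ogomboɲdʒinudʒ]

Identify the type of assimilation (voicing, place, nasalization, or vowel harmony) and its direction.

place assimilation, regressive

/n/→[m] /ŋ/→[ɲ].
Each target copies a feature from the following segment, so the direction is regressive.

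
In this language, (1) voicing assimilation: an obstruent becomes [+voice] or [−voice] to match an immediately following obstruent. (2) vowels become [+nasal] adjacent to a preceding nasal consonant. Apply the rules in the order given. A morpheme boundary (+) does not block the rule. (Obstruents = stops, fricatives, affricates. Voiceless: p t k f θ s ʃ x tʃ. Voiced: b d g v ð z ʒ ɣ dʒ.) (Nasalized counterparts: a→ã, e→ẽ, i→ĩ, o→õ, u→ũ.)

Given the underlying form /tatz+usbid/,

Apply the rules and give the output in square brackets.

Rule 1: /t/ before /z/ (voiced) → [d]
Rule 1: /s/ before /b/ (voiced) → [z]
After rule 1: tadz+uzbid
Rule 2: no segment meets the rule's conditions; no change.

[tadz+uzbid]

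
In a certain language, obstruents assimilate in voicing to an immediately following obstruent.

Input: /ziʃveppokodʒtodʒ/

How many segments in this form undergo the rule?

/ʃ/ before /v/ (voiced) → [ʒ]
/dʒ/ before /t/ (voiceless) → [tʃ]
2 segments change.

2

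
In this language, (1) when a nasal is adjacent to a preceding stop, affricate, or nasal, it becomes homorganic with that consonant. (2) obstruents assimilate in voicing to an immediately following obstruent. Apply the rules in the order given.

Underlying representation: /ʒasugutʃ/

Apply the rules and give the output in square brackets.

[ʒasugutʃ]

Rule 1: no segment meets the rule's conditions; no change.
After rule 1: ʒasugutʃ
Rule 2: no segment meets the rule's conditions; no change.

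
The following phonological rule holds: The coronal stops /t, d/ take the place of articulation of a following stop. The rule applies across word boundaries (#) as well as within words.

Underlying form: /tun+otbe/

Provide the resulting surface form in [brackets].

[tun+opbe]

/t/ before /b/ (labial) → [p]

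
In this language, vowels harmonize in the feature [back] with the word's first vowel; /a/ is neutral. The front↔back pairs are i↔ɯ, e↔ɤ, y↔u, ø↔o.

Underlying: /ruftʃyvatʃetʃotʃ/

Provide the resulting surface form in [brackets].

[ruftʃuvatʃɤtʃotʃ]

/y/ harmonizes with /u/ ([+back]) → [u]
/e/ harmonizes with /u/ ([+back]) → [ɤ]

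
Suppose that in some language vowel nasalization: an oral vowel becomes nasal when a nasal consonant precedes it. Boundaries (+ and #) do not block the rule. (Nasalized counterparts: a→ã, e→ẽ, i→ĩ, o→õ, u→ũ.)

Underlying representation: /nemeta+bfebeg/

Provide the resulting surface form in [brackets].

[nẽmẽta+bfebeg]

/e/ after nasal /n/ → [ẽ]
/e/ after nasal /m/ → [ẽ]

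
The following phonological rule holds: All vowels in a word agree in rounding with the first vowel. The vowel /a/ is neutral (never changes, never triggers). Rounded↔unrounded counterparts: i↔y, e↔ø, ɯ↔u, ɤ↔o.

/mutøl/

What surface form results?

[mutøl]

no segment meets the rule's conditions; no change.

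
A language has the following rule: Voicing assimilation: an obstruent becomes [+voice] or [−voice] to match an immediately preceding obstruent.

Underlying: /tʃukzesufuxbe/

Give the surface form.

/z/ after /k/ (voiceless) → [s]
/b/ after /x/ (voiceless) → [p]

[tʃuksesufuxpe]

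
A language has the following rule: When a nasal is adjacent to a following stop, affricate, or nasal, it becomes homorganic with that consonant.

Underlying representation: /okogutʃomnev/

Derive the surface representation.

/m/ before /n/ (alveolar) → [n]

[okogutʃonnev]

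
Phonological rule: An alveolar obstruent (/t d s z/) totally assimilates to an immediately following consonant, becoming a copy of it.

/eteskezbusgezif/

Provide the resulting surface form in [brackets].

/s/ before /k/ → [k] (total assimilation)
/z/ before /b/ → [b] (total assimilation)
/s/ before /g/ → [g] (total assimilation)

[etekkebbuggezif]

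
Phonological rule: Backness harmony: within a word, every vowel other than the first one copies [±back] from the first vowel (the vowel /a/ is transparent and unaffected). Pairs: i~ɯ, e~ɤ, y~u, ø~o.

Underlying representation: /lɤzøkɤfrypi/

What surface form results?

/ø/ harmonizes with /ɤ/ ([+back]) → [o]
/y/ harmonizes with /ɤ/ ([+back]) → [u]
/i/ harmonizes with /ɤ/ ([+back]) → [ɯ]

[lɤzokɤfrupɯ]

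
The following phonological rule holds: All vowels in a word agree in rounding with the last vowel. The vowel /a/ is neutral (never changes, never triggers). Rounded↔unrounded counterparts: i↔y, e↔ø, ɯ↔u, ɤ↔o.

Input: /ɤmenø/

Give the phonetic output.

[omønø]

/ɤ/ harmonizes with /ø/ ([+round]) → [o]
/e/ harmonizes with /ø/ ([+round]) → [ø]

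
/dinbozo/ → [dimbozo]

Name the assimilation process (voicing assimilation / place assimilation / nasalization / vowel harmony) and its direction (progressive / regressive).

/n/→[m].
Each target copies a feature from the following segment, so the direction is regressive.

place assimilation, regressive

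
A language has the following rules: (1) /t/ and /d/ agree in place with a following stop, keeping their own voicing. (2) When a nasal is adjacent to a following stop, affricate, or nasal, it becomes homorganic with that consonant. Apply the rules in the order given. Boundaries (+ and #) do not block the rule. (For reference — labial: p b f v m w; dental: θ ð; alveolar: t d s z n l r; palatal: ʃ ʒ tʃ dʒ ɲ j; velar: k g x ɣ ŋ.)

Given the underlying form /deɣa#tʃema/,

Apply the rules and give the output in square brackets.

[deɣa#tʃema]

Rule 1: no segment meets the rule's conditions; no change.
After rule 1: deɣa#tʃema
Rule 2: no segment meets the rule's conditions; no change.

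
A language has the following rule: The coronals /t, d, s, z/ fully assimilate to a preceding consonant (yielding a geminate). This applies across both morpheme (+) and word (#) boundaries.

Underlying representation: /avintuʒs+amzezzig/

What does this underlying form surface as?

[avinnuʒʒ+ammezzig]

/t/ after /n/ → [n] (total assimilation)
/s/ after /ʒ/ → [ʒ] (total assimilation)
/z/ after /m/ → [m] (total assimilation)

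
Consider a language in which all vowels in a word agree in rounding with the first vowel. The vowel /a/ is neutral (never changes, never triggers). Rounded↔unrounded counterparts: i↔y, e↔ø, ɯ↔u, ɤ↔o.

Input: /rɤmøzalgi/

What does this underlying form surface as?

/ø/ harmonizes with /ɤ/ ([-round]) → [e]

[rɤmezalgi]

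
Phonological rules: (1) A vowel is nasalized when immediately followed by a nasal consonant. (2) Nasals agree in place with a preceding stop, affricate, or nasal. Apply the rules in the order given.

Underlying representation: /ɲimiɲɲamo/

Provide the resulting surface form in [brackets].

[ɲĩmĩɲɲãmo]

Rule 1: /i/ before nasal /m/ → [ĩ]
Rule 1: /i/ before nasal /ɲ/ → [ĩ]
Rule 1: /a/ before nasal /m/ → [ã]
After rule 1: ɲĩmĩɲɲãmo
Rule 2: no segment meets the rule's conditions; no change.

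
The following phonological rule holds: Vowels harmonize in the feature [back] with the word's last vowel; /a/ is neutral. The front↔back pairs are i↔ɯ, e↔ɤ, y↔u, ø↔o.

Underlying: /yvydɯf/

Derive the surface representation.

[uvudɯf]

/y/ harmonizes with /ɯ/ ([+back]) → [u]
/y/ harmonizes with /ɯ/ ([+back]) → [u]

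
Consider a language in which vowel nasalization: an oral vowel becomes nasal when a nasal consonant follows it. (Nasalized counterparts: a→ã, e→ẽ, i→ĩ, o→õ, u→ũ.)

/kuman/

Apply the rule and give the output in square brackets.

/u/ before nasal /m/ → [ũ]
/a/ before nasal /n/ → [ã]

[kũmãn]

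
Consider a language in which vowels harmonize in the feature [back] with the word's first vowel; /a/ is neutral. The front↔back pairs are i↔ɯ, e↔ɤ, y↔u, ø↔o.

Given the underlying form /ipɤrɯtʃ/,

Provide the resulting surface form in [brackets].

/ɤ/ harmonizes with /i/ ([-back]) → [e]
/ɯ/ harmonizes with /i/ ([-back]) → [i]

[iperitʃ]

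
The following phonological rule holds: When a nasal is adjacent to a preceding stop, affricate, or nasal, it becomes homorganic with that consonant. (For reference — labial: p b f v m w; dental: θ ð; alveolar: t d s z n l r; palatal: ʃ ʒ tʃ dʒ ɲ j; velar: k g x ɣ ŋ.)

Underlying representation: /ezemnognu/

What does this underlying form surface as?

/n/ after /m/ (labial) → [m]
/n/ after /g/ (velar) → [ŋ]

[ezemmogŋu]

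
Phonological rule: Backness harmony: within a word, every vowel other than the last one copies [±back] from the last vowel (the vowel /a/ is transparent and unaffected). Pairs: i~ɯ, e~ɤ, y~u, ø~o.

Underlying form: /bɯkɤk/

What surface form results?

[bɯkɤk]

no segment meets the rule's conditions; no change.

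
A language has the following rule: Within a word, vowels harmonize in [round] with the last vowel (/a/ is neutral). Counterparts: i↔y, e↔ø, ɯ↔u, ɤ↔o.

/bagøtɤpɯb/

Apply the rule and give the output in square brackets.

[bagetɤpɯb]

/ø/ harmonizes with /ɯ/ ([-round]) → [e]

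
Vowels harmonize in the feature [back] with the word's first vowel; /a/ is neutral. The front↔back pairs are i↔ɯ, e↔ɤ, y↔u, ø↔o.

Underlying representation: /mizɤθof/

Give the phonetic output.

/ɤ/ harmonizes with /i/ ([-back]) → [e]
/o/ harmonizes with /i/ ([-back]) → [ø]

[mizeθøf]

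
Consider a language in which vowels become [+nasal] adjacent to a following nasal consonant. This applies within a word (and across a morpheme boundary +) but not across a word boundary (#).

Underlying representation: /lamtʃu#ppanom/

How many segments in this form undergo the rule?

/a/ before nasal /m/ → [ã]
/a/ before nasal /n/ → [ã]
/o/ before nasal /m/ → [õ]
3 segments change.

3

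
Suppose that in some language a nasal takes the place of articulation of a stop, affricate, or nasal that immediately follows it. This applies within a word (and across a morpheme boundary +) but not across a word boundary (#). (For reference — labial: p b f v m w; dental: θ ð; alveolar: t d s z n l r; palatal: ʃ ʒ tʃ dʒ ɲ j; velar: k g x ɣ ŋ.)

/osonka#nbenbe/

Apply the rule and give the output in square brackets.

/n/ before /k/ (velar) → [ŋ]
/n/ before /b/ (labial) → [m]
/n/ before /b/ (labial) → [m]

[osoŋka#mbembe]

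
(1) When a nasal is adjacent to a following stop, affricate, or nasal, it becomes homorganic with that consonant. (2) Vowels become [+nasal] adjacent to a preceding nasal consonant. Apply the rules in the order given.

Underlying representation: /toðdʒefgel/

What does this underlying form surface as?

[toðdʒefgel]

Rule 1: no segment meets the rule's conditions; no change.
After rule 1: toðdʒefgel
Rule 2: no segment meets the rule's conditions; no change.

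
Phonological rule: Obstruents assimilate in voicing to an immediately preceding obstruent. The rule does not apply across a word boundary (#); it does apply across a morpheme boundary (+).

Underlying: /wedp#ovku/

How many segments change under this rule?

2

/p/ after /d/ (voiced) → [b]
/k/ after /v/ (voiced) → [g]
2 segments change.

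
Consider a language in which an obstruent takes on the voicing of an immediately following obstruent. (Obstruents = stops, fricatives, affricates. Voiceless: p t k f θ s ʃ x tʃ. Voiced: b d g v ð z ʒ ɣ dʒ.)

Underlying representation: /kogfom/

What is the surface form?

/g/ before /f/ (voiceless) → [k]

[kokfom]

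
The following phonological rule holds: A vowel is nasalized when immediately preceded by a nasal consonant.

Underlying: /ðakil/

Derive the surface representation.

no segment meets the rule's conditions; no change.

[ðakil]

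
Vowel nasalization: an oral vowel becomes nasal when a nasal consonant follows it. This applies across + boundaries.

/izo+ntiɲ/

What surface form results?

/o/ before nasal /n/ → [õ]
/i/ before nasal /ɲ/ → [ĩ]

[izõ+ntĩɲ]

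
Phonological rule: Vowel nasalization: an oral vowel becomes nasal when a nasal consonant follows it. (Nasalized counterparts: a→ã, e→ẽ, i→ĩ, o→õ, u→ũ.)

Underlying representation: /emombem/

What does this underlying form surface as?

/e/ before nasal /m/ → [ẽ]
/o/ before nasal /m/ → [õ]
/e/ before nasal /m/ → [ẽ]

[ẽmõmbẽm]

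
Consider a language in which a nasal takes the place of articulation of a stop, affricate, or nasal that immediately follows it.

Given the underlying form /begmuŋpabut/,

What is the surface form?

/ŋ/ before /p/ (labial) → [m]

[begmumpabut]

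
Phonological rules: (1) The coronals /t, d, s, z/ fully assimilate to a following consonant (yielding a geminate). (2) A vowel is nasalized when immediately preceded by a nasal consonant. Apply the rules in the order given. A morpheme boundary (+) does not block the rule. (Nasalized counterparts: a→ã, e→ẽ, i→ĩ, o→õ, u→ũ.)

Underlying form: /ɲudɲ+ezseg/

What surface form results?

[ɲũɲɲ+ẽsseg]

Rule 1: /d/ before /ɲ/ → [ɲ] (total assimilation)
Rule 1: /z/ before /s/ → [s] (total assimilation)
After rule 1: ɲuɲɲ+esseg
Rule 2: /u/ after nasal /ɲ/ → [ũ]
Rule 2: /e/ after nasal /ɲ/ → [ẽ]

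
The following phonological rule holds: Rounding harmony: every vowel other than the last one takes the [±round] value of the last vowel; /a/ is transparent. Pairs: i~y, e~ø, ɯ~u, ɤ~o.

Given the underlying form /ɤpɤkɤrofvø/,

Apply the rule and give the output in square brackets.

/ɤ/ harmonizes with /ø/ ([+round]) → [o]
/ɤ/ harmonizes with /ø/ ([+round]) → [o]
/ɤ/ harmonizes with /ø/ ([+round]) → [o]

[opokorofvø]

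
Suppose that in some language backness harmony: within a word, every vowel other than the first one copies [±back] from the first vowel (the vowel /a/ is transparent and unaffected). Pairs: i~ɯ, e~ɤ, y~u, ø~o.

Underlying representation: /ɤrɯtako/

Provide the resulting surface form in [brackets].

[ɤrɯtako]

no segment meets the rule's conditions; no change.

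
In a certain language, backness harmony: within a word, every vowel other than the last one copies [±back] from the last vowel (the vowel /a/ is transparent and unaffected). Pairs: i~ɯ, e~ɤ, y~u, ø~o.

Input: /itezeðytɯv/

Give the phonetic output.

[ɯtɤzɤðutɯv]

/i/ harmonizes with /ɯ/ ([+back]) → [ɯ]
/e/ harmonizes with /ɯ/ ([+back]) → [ɤ]
/e/ harmonizes with /ɯ/ ([+back]) → [ɤ]
/y/ harmonizes with /ɯ/ ([+back]) → [u]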